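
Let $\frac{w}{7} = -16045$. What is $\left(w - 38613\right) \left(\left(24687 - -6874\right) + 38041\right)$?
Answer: $-10504890656$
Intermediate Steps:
$w = -112315$ ($w = 7 \left(-16045\right) = -112315$)
$\left(w - 38613\right) \left(\left(24687 - -6874\right) + 38041\right) = \left(-112315 - 38613\right) \left(\left(24687 - -6874\right) + 38041\right) = - 150928 \left(\left(24687 + 6874\right) + 38041\right) = - 150928 \left(31561 + 38041\right) = \left(-150928\right) 69602 = -10504890656$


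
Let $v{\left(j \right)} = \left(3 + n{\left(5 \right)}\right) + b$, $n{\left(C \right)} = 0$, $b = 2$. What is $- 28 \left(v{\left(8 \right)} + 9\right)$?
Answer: $-392$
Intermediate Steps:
$v{\left(j \right)} = 5$ ($v{\left(j \right)} = \left(3 + 0\right) + 2 = 3 + 2 = 5$)
$- 28 \left(v{\left(8 \right)} + 9\right) = - 28 \left(5 + 9\right) = \left(-28\right) 14 = -392$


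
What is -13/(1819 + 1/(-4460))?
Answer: -57980/8112739 ≈ -0.0071468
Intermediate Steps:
-13/(1819 + 1/(-4460)) = -13/(1819 - 1/4460) = -13/8112739/4460 = -13*4460/8112739 = -57980/8112739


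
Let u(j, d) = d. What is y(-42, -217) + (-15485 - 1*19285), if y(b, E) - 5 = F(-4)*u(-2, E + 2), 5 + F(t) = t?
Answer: -32830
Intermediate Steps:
F(t) = -5 + t
y(b, E) = -13 - 9*E (y(b, E) = 5 + (-5 - 4)*(E + 2) = 5 - 9*(2 + E) = 5 + (-18 - 9*E) = -13 - 9*E)
y(-42, -217) + (-15485 - 1*19285) = (-13 - 9*(-217)) + (-15485 - 1*19285) = (-13 + 1953) + (-15485 - 19285) = 1940 - 34770 = -32830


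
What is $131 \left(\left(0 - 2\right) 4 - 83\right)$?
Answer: $-11921$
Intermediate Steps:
$131 \left(\left(0 - 2\right) 4 - 83\right) = 131 \left(\left(-2\right) 4 - 83\right) = 131 \left(-8 - 83\right) = 131 \left(-91\right) = -11921$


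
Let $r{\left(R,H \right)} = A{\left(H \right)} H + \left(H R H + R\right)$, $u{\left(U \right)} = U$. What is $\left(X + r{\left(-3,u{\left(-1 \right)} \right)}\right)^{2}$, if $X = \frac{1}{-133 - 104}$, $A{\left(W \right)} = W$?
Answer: $\frac{1406596}{56169} \approx 25.042$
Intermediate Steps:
$X = - \frac{1}{237}$ ($X = \frac{1}{-237} = - \frac{1}{237} \approx -0.0042194$)
$r{\left(R,H \right)} = R + H^{2} + R H^{2}$ ($r{\left(R,H \right)} = H H + \left(H R H + R\right) = H^{2} + \left(R H^{2} + R\right) = H^{2} + \left(R + R H^{2}\right) = R + H^{2} + R H^{2}$)
$\left(X + r{\left(-3,u{\left(-1 \right)} \right)}\right)^{2} = \left(- \frac{1}{237} - \left(3 + 2\right)\right)^{2} = \left(- \frac{1}{237} - 5\right)^{2} = \left(- \frac{1186}{237}\right)^{2} = \frac{1406596}{56169}$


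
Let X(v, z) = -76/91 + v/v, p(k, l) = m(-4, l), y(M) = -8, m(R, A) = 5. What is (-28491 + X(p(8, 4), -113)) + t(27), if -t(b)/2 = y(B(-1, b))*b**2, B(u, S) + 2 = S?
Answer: -1531242/91 ≈ -16827.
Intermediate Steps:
B(u, S) = -2 + S
p(k, l) = 5
X(v, z) = 15/91 (X(v, z) = -76*1/91 + 1 = -76/91 + 1 = 15/91)
t(b) = 16*b**2 (t(b) = -(-16)*b**2 = 16*b**2)
(-28491 + X(p(8, 4), -113)) + t(27) = (-28491 + 15/91) + 16*27**2 = -2592666/91 + 16*729 = -2592666/91 + 11664 = -1531242/91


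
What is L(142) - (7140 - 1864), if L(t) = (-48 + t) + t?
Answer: -5040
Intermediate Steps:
L(t) = -48 + 2*t
L(142) - (7140 - 1864) = (-48 + 2*142) - (7140 - 1864) = (-48 + 284) - 1*5276 = 236 - 5276 = -5040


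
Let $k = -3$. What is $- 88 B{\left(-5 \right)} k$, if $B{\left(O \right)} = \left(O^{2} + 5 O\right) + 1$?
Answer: $264$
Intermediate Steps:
$B{\left(O \right)} = 1 + O^{2} + 5 O$
$- 88 B{\left(-5 \right)} k = - 88 \left(1 + \left(-5\right)^{2} + 5 \left(-5\right)\right) \left(-3\right) = - 88 \left(1 + 25 - 25\right) \left(-3\right) = \left(-88\right) 1 \left(-3\right) = \left(-88\right) \left(-3\right) = 264$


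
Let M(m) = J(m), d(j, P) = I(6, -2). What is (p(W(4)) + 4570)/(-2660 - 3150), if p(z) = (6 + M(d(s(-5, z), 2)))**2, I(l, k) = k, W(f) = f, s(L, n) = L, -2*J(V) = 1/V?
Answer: -2107/2656 ≈ -0.79330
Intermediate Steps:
J(V) = -1/(2*V)
d(j, P) = -2
M(m) = -1/(2*m)
p(z) = 625/16 (p(z) = (6 - 1/2/(-2))**2 = (6 - 1/2*(-1/2))**2 = (6 + 1/4)**2 = (25/4)**2 = 625/16)
(p(W(4)) + 4570)/(-2660 - 3150) = (625/16 + 4570)/(-2660 - 3150) = (73745/16)/(-5810) = (73745/16)*(-1/5810) = -2107/2656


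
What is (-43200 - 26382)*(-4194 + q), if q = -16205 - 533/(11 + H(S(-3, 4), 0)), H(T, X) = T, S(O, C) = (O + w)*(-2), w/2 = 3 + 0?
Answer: 7134103296/5 ≈ 1.4268e+9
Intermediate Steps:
w = 6 (w = 2*(3 + 0) = 2*3 = 6)
S(O, C) = -12 - 2*O (S(O, C) = (O + 6)*(-2) = (6 + O)*(-2) = -12 - 2*O)
q = -81558/5 (q = -16205 - 533/(11 + (-12 - 2*(-3))) = -16205 - 533/(11 + (-12 + 6)) = -16205 - 533/(11 - 6) = -16205 - 533/5 = -81558/5 ≈ -16312.)
(-43200 - 26382)*(-4194 + q) = (-43200 - 26382)*(-4194 - 81558/5) = -69582*(-102528/5) = 7134103296/5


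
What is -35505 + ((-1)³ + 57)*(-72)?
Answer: -39537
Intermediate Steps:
-35505 + ((-1)³ + 57)*(-72) = -35505 + (-1 + 57)*(-72) = -35505 + 56*(-72) = -35505 - 4032 = -39537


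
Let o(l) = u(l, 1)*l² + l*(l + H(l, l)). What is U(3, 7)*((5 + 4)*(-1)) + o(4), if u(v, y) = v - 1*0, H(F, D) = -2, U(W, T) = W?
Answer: 45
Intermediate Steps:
u(v, y) = v (u(v, y) = v + 0 = v)
o(l) = l³ + l*(-2 + l) (o(l) = l*l² + l*(l - 2) = l³ + l*(-2 + l))
U(3, 7)*((5 + 4)*(-1)) + o(4) = 3*((5 + 4)*(-1)) + 4*(-2 + 4 + 4²) = 3*(9*(-1)) + 4*(-2 + 4 + 16) = 3*(-9) + 4*18 = -27 + 72 = 45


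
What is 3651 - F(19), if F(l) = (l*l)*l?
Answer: -3208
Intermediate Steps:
F(l) = l³ (F(l) = l²*l = l³)
3651 - F(19) = 3651 - 1*19³ = 3651 - 1*6859 = 3651 - 6859 = -3208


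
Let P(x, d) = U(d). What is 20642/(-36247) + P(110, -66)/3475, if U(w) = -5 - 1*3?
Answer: -72020926/125958325 ≈ -0.57178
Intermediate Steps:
U(w) = -8 (U(w) = -5 - 3 = -8)
P(x, d) = -8
20642/(-36247) + P(110, -66)/3475 = 20642/(-36247) - 8/3475 = 20642*(-1/36247) - 8*1/3475 = -20642/36247 - 8/3475 = -72020926/125958325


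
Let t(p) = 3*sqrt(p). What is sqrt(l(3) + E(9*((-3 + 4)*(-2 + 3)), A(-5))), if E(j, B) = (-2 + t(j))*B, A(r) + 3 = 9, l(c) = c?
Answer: 3*sqrt(5) ≈ 6.7082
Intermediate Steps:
A(r) = 6 (A(r) = -3 + 9 = 6)
E(j, B) = B*(-2 + 3*sqrt(j)) (E(j, B) = (-2 + 3*sqrt(j))*B = B*(-2 + 3*sqrt(j)))
sqrt(l(3) + E(9*((-3 + 4)*(-2 + 3)), A(-5))) = sqrt(3 + 6*(-2 + 3*sqrt(9*((-3 + 4)*(-2 + 3))))) = sqrt(3 + 6*(-2 + 3*sqrt(9*(1*1)))) = sqrt(3 + 6*(-2 + 3*sqrt(9*1))) = sqrt(3 + 6*(-2 + 3*sqrt(9))) = sqrt(3 + 6*(-2 + 3*3)) = sqrt(3 + 6*(-2 + 9)) = sqrt(3 + 6*7) = sqrt(3 + 42) = sqrt(45) = 3*sqrt(5)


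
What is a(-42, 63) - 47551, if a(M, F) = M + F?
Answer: -47530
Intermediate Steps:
a(M, F) = F + M
a(-42, 63) - 47551 = (63 - 42) - 47551 = 21 - 47551 = -47530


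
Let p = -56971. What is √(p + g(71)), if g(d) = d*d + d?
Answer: I*√51859 ≈ 227.73*I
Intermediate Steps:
g(d) = d + d² (g(d) = d² + d = d + d²)
√(p + g(71)) = √(-56971 + 71*(1 + 71)) = √(-56971 + 71*72) = √(-56971 + 5112) = √(-51859) = I*√51859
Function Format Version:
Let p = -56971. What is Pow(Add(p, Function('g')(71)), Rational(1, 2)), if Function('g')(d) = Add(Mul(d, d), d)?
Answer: Mul(I, Pow(51859, Rational(1, 2))) ≈ Mul(227.73, I)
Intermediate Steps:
Function('g')(d) = Add(d, Pow(d, 2)) (Function('g')(d) = Add(Pow(d, 2), d) = Add(d, Pow(d, 2)))
Pow(Add(p, Function('g')(71)), Rational(1, 2)) = Pow(Add(-56971, Mul(71, Add(1, 71))), Rational(1, 2)) = Pow(Add(-56971, Mul(71, 72)), Rational(1, 2)) = Pow(Add(-56971, 5112), Rational(1, 2)) = Pow(-51859, Rational(1, 2)) = Mul(I, Pow(51859, Rational(1, 2)))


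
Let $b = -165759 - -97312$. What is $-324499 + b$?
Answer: $-392946$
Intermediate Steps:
$b = -68447$ ($b = -165759 + 97312 = -68447$)
$-324499 + b = -324499 - 68447 = -392946$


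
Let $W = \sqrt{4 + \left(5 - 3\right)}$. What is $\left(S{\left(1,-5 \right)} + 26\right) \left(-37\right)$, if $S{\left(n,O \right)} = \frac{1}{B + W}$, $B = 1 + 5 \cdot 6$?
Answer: $- \frac{919857}{955} + \frac{37 \sqrt{6}}{955} \approx -963.11$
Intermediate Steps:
$W = \sqrt{6}$ ($W = \sqrt{4 + 2} = \sqrt{6} \approx 2.4495$)
$B = 31$ ($B = 1 + 30 = 31$)
$S{\left(n,O \right)} = \frac{1}{31 + \sqrt{6}}$
$\left(S{\left(1,-5 \right)} + 26\right) \left(-37\right) = \left(\left(\frac{31}{955} - \frac{\sqrt{6}}{955}\right) + 26\right) \left(-37\right) = \left(\frac{24861}{955} - \frac{\sqrt{6}}{955}\right) \left(-37\right) = - \frac{919857}{955} + \frac{37 \sqrt{6}}{955}$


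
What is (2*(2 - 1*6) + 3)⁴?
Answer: 625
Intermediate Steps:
(2*(2 - 1*6) + 3)⁴ = (2*(2 - 6) + 3)⁴ = (2*(-4) + 3)⁴ = (-8 + 3)⁴ = (-5)⁴ = 625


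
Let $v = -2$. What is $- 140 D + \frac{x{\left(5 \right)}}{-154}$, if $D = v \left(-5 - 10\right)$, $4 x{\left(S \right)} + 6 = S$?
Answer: $- \frac{2587199}{616} \approx -4200.0$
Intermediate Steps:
$x{\left(S \right)} = - \frac{3}{2} + \frac{S}{4}$
$D = 30$ ($D = - 2 \left(-5 - 10\right) = \left(-2\right) \left(-15\right) = 30$)
$- 140 D + \frac{x{\left(5 \right)}}{-154} = \left(-140\right) 30 + \frac{- \frac{3}{2} + \frac{1}{4} \cdot 5}{-154} = -4200 + \left(- \frac{3}{2} + \frac{5}{4}\right) \left(- \frac{1}{154}\right) = -4200 - - \frac{1}{616} = -4200 + \frac{1}{616} = - \frac{2587199}{616}$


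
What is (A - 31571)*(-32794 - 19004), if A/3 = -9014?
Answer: 3036036174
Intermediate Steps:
A = -27042 (A = 3*(-9014) = -27042)
(A - 31571)*(-32794 - 19004) = (-27042 - 31571)*(-32794 - 19004) = -58613*(-51798) = 3036036174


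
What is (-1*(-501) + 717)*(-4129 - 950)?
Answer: -6186222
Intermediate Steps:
(-1*(-501) + 717)*(-4129 - 950) = (501 + 717)*(-5079) = 1218*(-5079) = -6186222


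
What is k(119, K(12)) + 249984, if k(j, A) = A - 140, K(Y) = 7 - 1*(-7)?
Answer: 249858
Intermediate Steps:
K(Y) = 14 (K(Y) = 7 + 7 = 14)
k(j, A) = -140 + A
k(119, K(12)) + 249984 = (-140 + 14) + 249984 = -126 + 249984 = 249858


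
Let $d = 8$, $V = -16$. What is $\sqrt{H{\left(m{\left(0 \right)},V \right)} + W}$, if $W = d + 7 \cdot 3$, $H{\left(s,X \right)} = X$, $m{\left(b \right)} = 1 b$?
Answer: $\sqrt{13} \approx 3.6056$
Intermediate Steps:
$m{\left(b \right)} = b$
$W = 29$ ($W = 8 + 7 \cdot 3 = 8 + 21 = 29$)
$\sqrt{H{\left(m{\left(0 \right)},V \right)} + W} = \sqrt{-16 + 29} = \sqrt{13}$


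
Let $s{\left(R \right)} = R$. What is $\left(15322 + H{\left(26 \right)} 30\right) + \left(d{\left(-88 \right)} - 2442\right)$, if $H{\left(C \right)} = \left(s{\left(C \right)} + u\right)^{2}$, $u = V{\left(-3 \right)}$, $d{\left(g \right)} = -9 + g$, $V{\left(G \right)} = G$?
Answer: $28653$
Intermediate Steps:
$u = -3$
$H{\left(C \right)} = \left(-3 + C\right)^{2}$ ($H{\left(C \right)} = \left(C - 3\right)^{2} = \left(-3 + C\right)^{2}$)
$\left(15322 + H{\left(26 \right)} 30\right) + \left(d{\left(-88 \right)} - 2442\right) = \left(15322 + \left(-3 + 26\right)^{2} \cdot 30\right) - 2539 = \left(15322 + 23^{2} \cdot 30\right) - 2539 = \left(15322 + 529 \cdot 30\right) - 2539 = \left(15322 + 15870\right) - 2539 = 31192 - 2539 = 28653$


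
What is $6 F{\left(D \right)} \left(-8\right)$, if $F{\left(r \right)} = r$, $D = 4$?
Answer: $-192$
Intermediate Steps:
$6 F{\left(D \right)} \left(-8\right) = 6 \cdot 4 \left(-8\right) = 24 \left(-8\right) = -192$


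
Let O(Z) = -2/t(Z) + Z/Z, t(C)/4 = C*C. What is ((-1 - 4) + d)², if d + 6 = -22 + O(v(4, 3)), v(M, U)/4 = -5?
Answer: 655411201/640000 ≈ 1024.1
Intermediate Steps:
t(C) = 4*C² (t(C) = 4*(C*C) = 4*C²)
v(M, U) = -20 (v(M, U) = 4*(-5) = -20)
O(Z) = 1 - 1/(2*Z²) (O(Z) = -2*1/(4*Z²) + Z/Z = -1/(2*Z²) + 1 = 1 - 1/(2*Z²))
d = -21601/800 (d = -6 + (-22 + (1 - ½/(-20)²)) = -6 + (-22 + (1 - ½*1/400)) = -6 + (-22 + (1 - 1/800)) = -6 + (-22 + 799/800) = -6 - 16801/800 = -21601/800 ≈ -27.001)
((-1 - 4) + d)² = ((-1 - 4) - 21601/800)² = (-5 - 21601/800)² = (-25601/800)² = 655411201/640000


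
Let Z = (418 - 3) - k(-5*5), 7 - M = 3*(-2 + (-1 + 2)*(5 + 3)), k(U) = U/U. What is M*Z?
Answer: -4554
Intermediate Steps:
k(U) = 1
M = -11 (M = 7 - 3*(-2 + (-1 + 2)*(5 + 3)) = 7 - 3*(-2 + 1*8) = 7 - 3*(-2 + 8) = 7 - 3*6 = 7 - 1*18 = 7 - 18 = -11)
Z = 414 (Z = (418 - 3) - 1*1 = 415 - 1 = 414)
M*Z = -11*414 = -4554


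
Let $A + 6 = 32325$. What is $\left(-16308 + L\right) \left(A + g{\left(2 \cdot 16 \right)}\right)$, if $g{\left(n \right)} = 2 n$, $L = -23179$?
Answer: $-1278707521$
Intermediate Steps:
$A = 32319$ ($A = -6 + 32325 = 32319$)
$\left(-16308 + L\right) \left(A + g{\left(2 \cdot 16 \right)}\right) = \left(-16308 - 23179\right) \left(32319 + 2 \cdot 2 \cdot 16\right) = - 39487 \left(32319 + 2 \cdot 32\right) = - 39487 \left(32319 + 64\right) = \left(-39487\right) 32383 = -1278707521$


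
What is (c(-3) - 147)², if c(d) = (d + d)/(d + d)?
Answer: 21316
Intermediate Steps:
c(d) = 1 (c(d) = (2*d)/((2*d)) = (2*d)*(1/(2*d)) = 1)
(c(-3) - 147)² = (1 - 147)² = (-146)² = 21316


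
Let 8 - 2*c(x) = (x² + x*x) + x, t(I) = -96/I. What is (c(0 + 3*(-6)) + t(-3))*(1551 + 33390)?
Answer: -9748539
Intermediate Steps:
c(x) = 4 - x² - x/2 (c(x) = 4 - ((x² + x*x) + x)/2 = 4 - ((x² + x²) + x)/2 = 4 - (2*x² + x)/2 = 4 - (x + 2*x²)/2 = 4 + (-x² - x/2) = 4 - x² - x/2)
(c(0 + 3*(-6)) + t(-3))*(1551 + 33390) = ((4 - (0 + 3*(-6))² - (0 + 3*(-6))/2) - 96/(-3))*(1551 + 33390) = ((4 - (0 - 18)² - (0 - 18)/2) - 96*(-⅓))*34941 = ((4 - 1*(-18)² - ½*(-18)) + 32)*34941 = ((4 - 1*324 + 9) + 32)*34941 = ((4 - 324 + 9) + 32)*34941 = (-311 + 32)*34941 = -279*34941 = -9748539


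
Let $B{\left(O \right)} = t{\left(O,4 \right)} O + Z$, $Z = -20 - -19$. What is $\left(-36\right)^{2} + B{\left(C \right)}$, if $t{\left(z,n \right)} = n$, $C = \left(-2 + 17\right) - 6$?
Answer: $1331$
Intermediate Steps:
$Z = -1$ ($Z = -20 + 19 = -1$)
$C = 9$ ($C = 15 - 6 = 9$)
$B{\left(O \right)} = -1 + 4 O$ ($B{\left(O \right)} = 4 O - 1 = -1 + 4 O$)
$\left(-36\right)^{2} + B{\left(C \right)} = \left(-36\right)^{2} + \left(-1 + 4 \cdot 9\right) = 1296 + \left(-1 + 36\right) = 1296 + 35 = 1331$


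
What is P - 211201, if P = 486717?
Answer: 275516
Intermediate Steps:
P - 211201 = 486717 - 211201 = 275516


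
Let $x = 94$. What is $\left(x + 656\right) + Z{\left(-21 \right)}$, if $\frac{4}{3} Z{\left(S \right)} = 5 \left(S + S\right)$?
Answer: $\frac{1185}{2} \approx 592.5$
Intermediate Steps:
$Z{\left(S \right)} = \frac{15 S}{2}$ ($Z{\left(S \right)} = \frac{3 \cdot 5 \left(S + S\right)}{4} = \frac{3 \cdot 5 \cdot 2 S}{4} = \frac{3 \cdot 10 S}{4} = \frac{15 S}{2}$)
$\left(x + 656\right) + Z{\left(-21 \right)} = \left(94 + 656\right) + \frac{15}{2} \left(-21\right) = 750 - \frac{315}{2} = \frac{1185}{2}$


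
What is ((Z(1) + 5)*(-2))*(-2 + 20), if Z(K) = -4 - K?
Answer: 0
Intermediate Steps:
((Z(1) + 5)*(-2))*(-2 + 20) = (((-4 - 1*1) + 5)*(-2))*(-2 + 20) = (((-4 - 1) + 5)*(-2))*18 = ((-5 + 5)*(-2))*18 = (0*(-2))*18 = 0*18 = 0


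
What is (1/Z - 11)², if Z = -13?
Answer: 20736/169 ≈ 122.70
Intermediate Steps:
(1/Z - 11)² = (1/(-13) - 11)² = (-1/13 - 11)² = (-144/13)² = 20736/169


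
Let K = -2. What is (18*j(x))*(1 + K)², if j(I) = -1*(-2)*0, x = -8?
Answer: 0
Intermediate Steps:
j(I) = 0 (j(I) = 2*0 = 0)
(18*j(x))*(1 + K)² = (18*0)*(1 - 2)² = 0*(-1)² = 0*1 = 0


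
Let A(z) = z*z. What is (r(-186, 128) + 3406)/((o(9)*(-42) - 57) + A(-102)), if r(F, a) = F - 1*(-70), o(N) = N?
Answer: 3290/9969 ≈ 0.33002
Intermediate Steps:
A(z) = z²
r(F, a) = 70 + F (r(F, a) = F + 70 = 70 + F)
(r(-186, 128) + 3406)/((o(9)*(-42) - 57) + A(-102)) = ((70 - 186) + 3406)/((9*(-42) - 57) + (-102)²) = (-116 + 3406)/((-378 - 57) + 10404) = 3290/(-435 + 10404) = 3290/9969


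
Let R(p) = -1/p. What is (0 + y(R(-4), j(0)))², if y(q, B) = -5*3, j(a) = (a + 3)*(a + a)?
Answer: 225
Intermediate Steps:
j(a) = 2*a*(3 + a) (j(a) = (3 + a)*(2*a) = 2*a*(3 + a))
y(q, B) = -15
(0 + y(R(-4), j(0)))² = (0 - 15)² = (-15)² = 225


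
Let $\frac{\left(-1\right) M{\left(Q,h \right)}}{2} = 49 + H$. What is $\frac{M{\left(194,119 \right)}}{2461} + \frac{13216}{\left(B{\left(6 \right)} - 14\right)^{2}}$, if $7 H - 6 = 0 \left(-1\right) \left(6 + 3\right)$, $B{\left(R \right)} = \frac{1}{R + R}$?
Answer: $\frac{32765306086}{480443803} \approx 68.198$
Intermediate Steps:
$B{\left(R \right)} = \frac{1}{2 R}$
$H = \frac{6}{7}$ ($H = \frac{6}{7} + \frac{0 \left(-1\right) \left(6 + 3\right)}{7} = \frac{6}{7} + \frac{0 \cdot 9}{7} = \frac{6}{7} + \frac{1}{7} \cdot 0 = \frac{6}{7} + 0 = \frac{6}{7} \approx 0.85714$)
$M{\left(Q,h \right)} = - \frac{698}{7}$ ($M{\left(Q,h \right)} = - 2 \left(49 + \frac{6}{7}\right) = \left(-2\right) \frac{349}{7} = - \frac{698}{7}$)
$\frac{M{\left(194,119 \right)}}{2461} + \frac{13216}{\left(B{\left(6 \right)} - 14\right)^{2}} = - \frac{698}{7 \cdot 2461} + \frac{13216}{\left(\frac{1}{2 \cdot 6} - 14\right)^{2}} = \left(- \frac{698}{7}\right) \frac{1}{2461} + \frac{13216}{\left(\frac{1}{2} \cdot \frac{1}{6} - 14\right)^{2}} = - \frac{698}{17227} + \frac{13216}{\left(\frac{1}{12} - 14\right)^{2}} = - \frac{698}{17227} + \frac{13216}{\left(- \frac{167}{12}\right)^{2}} = - \frac{698}{17227} + \frac{13216}{\frac{27889}{144}} = - \frac{698}{17227} + 13216 \cdot \frac{144}{27889} = - \frac{698}{17227} + \frac{1903104}{27889} = \frac{32765306086}{480443803}$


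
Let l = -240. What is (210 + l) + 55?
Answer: 25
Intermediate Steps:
(210 + l) + 55 = (210 - 240) + 55 = -30 + 55 = 25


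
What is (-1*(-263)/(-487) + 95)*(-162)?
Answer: -7452324/487 ≈ -15303.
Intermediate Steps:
(-1*(-263)/(-487) + 95)*(-162) = (263*(-1/487) + 95)*(-162) = (-263/487 + 95)*(-162) = (46002/487)*(-162) = -7452324/487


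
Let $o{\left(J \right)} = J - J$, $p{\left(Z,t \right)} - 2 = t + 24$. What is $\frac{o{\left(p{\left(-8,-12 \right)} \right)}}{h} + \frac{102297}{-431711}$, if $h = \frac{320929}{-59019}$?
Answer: $- \frac{102297}{431711} \approx -0.23696$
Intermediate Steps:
$p{\left(Z,t \right)} = 26 + t$ ($p{\left(Z,t \right)} = 2 + \left(t + 24\right) = 2 + \left(24 + t\right) = 26 + t$)
$o{\left(J \right)} = 0$
$h = - \frac{320929}{59019}$ ($h = 320929 \left(- \frac{1}{59019}\right) = - \frac{320929}{59019} \approx -5.4377$)
$\frac{o{\left(p{\left(-8,-12 \right)} \right)}}{h} + \frac{102297}{-431711} = \frac{0}{- \frac{320929}{59019}} + \frac{102297}{-431711} = 0 \left(- \frac{59019}{320929}\right) + 102297 \left(- \frac{1}{431711}\right) = 0 - \frac{102297}{431711} = - \frac{102297}{431711}$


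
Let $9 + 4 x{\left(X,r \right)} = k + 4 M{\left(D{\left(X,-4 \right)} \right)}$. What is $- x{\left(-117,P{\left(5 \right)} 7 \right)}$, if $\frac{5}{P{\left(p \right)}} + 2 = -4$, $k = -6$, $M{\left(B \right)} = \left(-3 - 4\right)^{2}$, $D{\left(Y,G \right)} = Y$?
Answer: $- \frac{181}{4} \approx -45.25$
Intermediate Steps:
$M{\left(B \right)} = 49$ ($M{\left(B \right)} = \left(-7\right)^{2} = 49$)
$P{\left(p \right)} = - \frac{5}{6}$ ($P{\left(p \right)} = \frac{5}{-2 - 4} = \frac{5}{-6} = 5 \left(- \frac{1}{6}\right) = - \frac{5}{6}$)
$x{\left(X,r \right)} = \frac{181}{4}$ ($x{\left(X,r \right)} = - \frac{9}{4} + \frac{-6 + 4 \cdot 49}{4} = - \frac{9}{4} + \frac{-6 + 196}{4} = - \frac{9}{4} + \frac{1}{4} \cdot 190 = - \frac{9}{4} + \frac{95}{2} = \frac{181}{4}$)
$- x{\left(-117,P{\left(5 \right)} 7 \right)} = \left(-1\right) \frac{181}{4} = - \frac{181}{4}$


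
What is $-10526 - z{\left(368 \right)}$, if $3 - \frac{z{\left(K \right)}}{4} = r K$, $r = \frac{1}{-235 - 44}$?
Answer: $- \frac{2941574}{279} \approx -10543.0$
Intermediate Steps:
$r = - \frac{1}{279}$ ($r = \frac{1}{-279} = - \frac{1}{279} \approx -0.0035842$)
$z{\left(K \right)} = 12 + \frac{4 K}{279}$ ($z{\left(K \right)} = 12 - 4 \left(- \frac{K}{279}\right) = 12 + \frac{4 K}{279}$)
$-10526 - z{\left(368 \right)} = -10526 - \left(12 + \frac{4}{279} \cdot 368\right) = -10526 - \left(12 + \frac{1472}{279}\right) = -10526 - \frac{4820}{279} = - \frac{2941574}{279}$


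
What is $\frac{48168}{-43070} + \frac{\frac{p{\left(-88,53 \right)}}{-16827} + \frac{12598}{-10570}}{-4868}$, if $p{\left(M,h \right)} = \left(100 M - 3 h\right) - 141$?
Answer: $- \frac{2085013782996457}{1864563282380820} \approx -1.1182$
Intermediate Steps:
$p{\left(M,h \right)} = -141 - 3 h + 100 M$ ($p{\left(M,h \right)} = \left(- 3 h + 100 M\right) - 141 = -141 - 3 h + 100 M$)
$\frac{48168}{-43070} + \frac{\frac{p{\left(-88,53 \right)}}{-16827} + \frac{12598}{-10570}}{-4868} = \frac{48168}{-43070} + \frac{\frac{-141 - 159 + 100 \left(-88\right)}{-16827} + \frac{12598}{-10570}}{-4868} = 48168 \left(- \frac{1}{43070}\right) + \left(\left(-141 - 159 - 8800\right) \left(- \frac{1}{16827}\right) + 12598 \left(- \frac{1}{10570}\right)\right) \left(- \frac{1}{4868}\right) = - \frac{24084}{21535} + \left(\left(-9100\right) \left(- \frac{1}{16827}\right) - \frac{6299}{5285}\right) \left(- \frac{1}{4868}\right) = - \frac{24084}{21535} + \left(\frac{9100}{16827} - \frac{6299}{5285}\right) \left(- \frac{1}{4868}\right) = - \frac{24084}{21535} - - \frac{57899773}{432914623260} = - \frac{24084}{21535} + \frac{57899773}{432914623260} = - \frac{2085013782996457}{1864563282380820}$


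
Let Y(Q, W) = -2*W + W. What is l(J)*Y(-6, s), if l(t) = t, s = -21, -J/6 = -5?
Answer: 630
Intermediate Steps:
J = 30 (J = -6*(-5) = 30)
Y(Q, W) = -W
l(J)*Y(-6, s) = 30*(-1*(-21)) = 30*21 = 630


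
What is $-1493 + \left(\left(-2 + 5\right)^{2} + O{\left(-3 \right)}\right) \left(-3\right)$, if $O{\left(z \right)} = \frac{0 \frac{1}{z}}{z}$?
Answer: $-1520$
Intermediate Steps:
$O{\left(z \right)} = 0$ ($O{\left(z \right)} = \frac{0}{z} = 0$)
$-1493 + \left(\left(-2 + 5\right)^{2} + O{\left(-3 \right)}\right) \left(-3\right) = -1493 + \left(\left(-2 + 5\right)^{2} + 0\right) \left(-3\right) = -1493 + \left(3^{2} + 0\right) \left(-3\right) = -1493 + \left(9 + 0\right) \left(-3\right) = -1493 + 9 \left(-3\right) = -1493 - 27 = -1520$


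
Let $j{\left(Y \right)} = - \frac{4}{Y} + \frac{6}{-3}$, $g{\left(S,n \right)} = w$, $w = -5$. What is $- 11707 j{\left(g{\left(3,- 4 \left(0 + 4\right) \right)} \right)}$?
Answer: $\frac{70242}{5} \approx 14048.0$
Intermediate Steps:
$g{\left(S,n \right)} = -5$
$j{\left(Y \right)} = -2 - \frac{4}{Y}$ ($j{\left(Y \right)} = - \frac{4}{Y} + 6 \left(- \frac{1}{3}\right) = - \frac{4}{Y} - 2 = -2 - \frac{4}{Y}$)
$- 11707 j{\left(g{\left(3,- 4 \left(0 + 4\right) \right)} \right)} = - 11707 \left(-2 - \frac{4}{-5}\right) = - 11707 \left(-2 - - \frac{4}{5}\right) = - 11707 \left(-2 + \frac{4}{5}\right) = \left(-11707\right) \left(- \frac{6}{5}\right) = \frac{70242}{5}$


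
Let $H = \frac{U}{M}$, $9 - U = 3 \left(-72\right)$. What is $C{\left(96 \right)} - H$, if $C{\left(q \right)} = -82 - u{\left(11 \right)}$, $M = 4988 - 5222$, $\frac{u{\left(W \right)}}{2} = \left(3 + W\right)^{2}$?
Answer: $- \frac{12299}{26} \approx -473.04$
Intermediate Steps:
$u{\left(W \right)} = 2 \left(3 + W\right)^{2}$
$M = -234$
$U = 225$ ($U = 9 - 3 \left(-72\right) = 9 - -216 = 9 + 216 = 225$)
$C{\left(q \right)} = -474$ ($C{\left(q \right)} = -82 - 2 \left(3 + 11\right)^{2} = -82 - 2 \cdot 14^{2} = -82 - 2 \cdot 196 = -82 - 392 = -474$)
$H = - \frac{25}{26}$ ($H = \frac{225}{-234} = 225 \left(- \frac{1}{234}\right) = - \frac{25}{26} \approx -0.96154$)
$C{\left(96 \right)} - H = -474 - - \frac{25}{26} = -474 + \frac{25}{26} = - \frac{12299}{26}$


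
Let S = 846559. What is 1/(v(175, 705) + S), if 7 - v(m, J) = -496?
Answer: 1/847062 ≈ 1.1806e-6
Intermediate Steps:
v(m, J) = 503 (v(m, J) = 7 - 1*(-496) = 7 + 496 = 503)
1/(v(175, 705) + S) = 1/(503 + 846559) = 1/847062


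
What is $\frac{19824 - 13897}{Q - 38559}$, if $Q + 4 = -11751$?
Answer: $- \frac{5927}{50314} \approx -0.1178$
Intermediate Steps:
$Q = -11755$ ($Q = -4 - 11751 = -11755$)
$\frac{19824 - 13897}{Q - 38559} = \frac{19824 - 13897}{-11755 - 38559} = \frac{5927}{-50314} = 5927 \left(- \frac{1}{50314}\right) = - \frac{5927}{50314}$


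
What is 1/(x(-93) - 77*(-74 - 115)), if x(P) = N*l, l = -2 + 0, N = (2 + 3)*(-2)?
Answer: 1/14573 ≈ 6.8620e-5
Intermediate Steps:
N = -10 (N = 5*(-2) = -10)
l = -2
x(P) = 20 (x(P) = -10*(-2) = 20)
1/(x(-93) - 77*(-74 - 115)) = 1/(20 - 77*(-74 - 115)) = 1/(20 - 77*(-189)) = 1/(20 + 14553) = 1/14573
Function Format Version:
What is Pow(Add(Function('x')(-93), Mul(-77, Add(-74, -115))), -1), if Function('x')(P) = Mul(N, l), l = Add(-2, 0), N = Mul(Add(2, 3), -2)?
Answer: Rational(1, 14573) ≈ 6.8620e-5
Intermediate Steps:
N = -10 (N = Mul(5, -2) = -10)
l = -2
Function('x')(P) = 20 (Function('x')(P) = Mul(-10, -2) = 20)
Pow(Add(Function('x')(-93), Mul(-77, Add(-74, -115))), -1) = Pow(Add(20, Mul(-77, Add(-74, -115))), -1) = Pow(Add(20, Mul(-77, -189)), -1) = Pow(Add(20, 14553), -1) = Pow(14573, -1) = Rational(1, 14573)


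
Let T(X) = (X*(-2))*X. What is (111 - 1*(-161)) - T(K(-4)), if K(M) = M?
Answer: 304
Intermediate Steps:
T(X) = -2*X**2 (T(X) = (-2*X)*X = -2*X**2)
(111 - 1*(-161)) - T(K(-4)) = (111 - 1*(-161)) - (-2)*(-4)**2 = (111 + 161) - (-2)*16 = 272 - 1*(-32) = 272 + 32 = 304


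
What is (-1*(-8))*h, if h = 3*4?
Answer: 96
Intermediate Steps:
h = 12
(-1*(-8))*h = -1*(-8)*12 = 8*12 = 96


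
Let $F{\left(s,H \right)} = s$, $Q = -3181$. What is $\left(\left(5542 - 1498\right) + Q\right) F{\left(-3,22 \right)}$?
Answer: $-2589$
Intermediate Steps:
$\left(\left(5542 - 1498\right) + Q\right) F{\left(-3,22 \right)} = \left(\left(5542 - 1498\right) - 3181\right) \left(-3\right) = \left(4044 - 3181\right) \left(-3\right) = 863 \left(-3\right) = -2589$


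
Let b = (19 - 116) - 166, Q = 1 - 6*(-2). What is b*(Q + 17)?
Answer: -7890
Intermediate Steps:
Q = 13 (Q = 1 + 12 = 13)
b = -263 (b = -97 - 166 = -263)
b*(Q + 17) = -263*(13 + 17) = -263*30 = -7890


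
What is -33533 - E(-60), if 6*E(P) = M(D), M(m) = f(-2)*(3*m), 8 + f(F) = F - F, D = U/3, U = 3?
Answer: -33529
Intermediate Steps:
D = 1 (D = 3/3 = 3*(⅓) = 1)
f(F) = -8 (f(F) = -8 + (F - F) = -8 + 0 = -8)
M(m) = -24*m
E(P) = -4 (E(P) = (-24*1)/6 = (⅙)*(-24) = -4)
-33533 - E(-60) = -33533 - 1*(-4) = -33533 + 4 = -33529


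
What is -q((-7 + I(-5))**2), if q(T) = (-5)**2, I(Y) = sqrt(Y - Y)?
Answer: -25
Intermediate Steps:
I(Y) = 0 (I(Y) = sqrt(0) = 0)
q(T) = 25
-q((-7 + I(-5))**2) = -1*25 = -25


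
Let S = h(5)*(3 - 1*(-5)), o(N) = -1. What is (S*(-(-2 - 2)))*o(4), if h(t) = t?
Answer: -160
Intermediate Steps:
S = 40 (S = 5*(3 - 1*(-5)) = 5*(3 + 5) = 5*8 = 40)
(S*(-(-2 - 2)))*o(4) = (40*(-(-2 - 2)))*(-1) = (40*(-1*(-4)))*(-1) = (40*4)*(-1) = 160*(-1) = -160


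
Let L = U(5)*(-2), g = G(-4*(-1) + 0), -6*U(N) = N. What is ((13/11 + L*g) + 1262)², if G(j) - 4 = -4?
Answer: 193071025/121 ≈ 1.5956e+6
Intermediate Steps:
U(N) = -N/6
G(j) = 0 (G(j) = 4 - 4 = 0)
g = 0
L = 5/3 (L = -⅙*5*(-2) = -⅚*(-2) = 5/3 ≈ 1.6667)
((13/11 + L*g) + 1262)² = ((13/11 + (5/3)*0) + 1262)² = ((13*(1/11) + 0) + 1262)² = ((13/11 + 0) + 1262)² = (13/11 + 1262)² = (13895/11)² = 193071025/121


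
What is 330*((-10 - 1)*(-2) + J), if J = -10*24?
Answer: -71940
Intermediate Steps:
J = -240
330*((-10 - 1)*(-2) + J) = 330*((-10 - 1)*(-2) - 240) = 330*(-11*(-2) - 240) = 330*(22 - 240) = 330*(-218) = -71940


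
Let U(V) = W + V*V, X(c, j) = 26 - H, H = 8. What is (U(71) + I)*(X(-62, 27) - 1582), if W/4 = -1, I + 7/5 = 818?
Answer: -45775152/5 ≈ -9.1550e+6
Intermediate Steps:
I = 4083/5 (I = -7/5 + 818 = 4083/5 ≈ 816.60)
W = -4 (W = 4*(-1) = -4)
X(c, j) = 18 (X(c, j) = 26 - 1*8 = 26 - 8 = 18)
U(V) = -4 + V² (U(V) = -4 + V*V = -4 + V²)
(U(71) + I)*(X(-62, 27) - 1582) = ((-4 + 71²) + 4083/5)*(18 - 1582) = ((-4 + 5041) + 4083/5)*(-1564) = (5037 + 4083/5)*(-1564) = (29268/5)*(-1564) = -45775152/5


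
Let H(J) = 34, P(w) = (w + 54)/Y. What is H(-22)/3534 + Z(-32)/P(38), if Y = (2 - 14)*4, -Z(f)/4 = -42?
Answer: -3561881/40641 ≈ -87.643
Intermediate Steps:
Z(f) = 168 (Z(f) = -4*(-42) = 168)
Y = -48 (Y = -12*4 = -48)
P(w) = -9/8 - w/48 (P(w) = (w + 54)/(-48) = (54 + w)*(-1/48) = -9/8 - w/48)
H(-22)/3534 + Z(-32)/P(38) = 34/3534 + 168/(-9/8 - 1/48*38) = 34*(1/3534) + 168/(-9/8 - 19/24) = 17/1767 + 168/(-23/12) = 17/1767 + 168*(-12/23) = 17/1767 - 2016/23 = -3561881/40641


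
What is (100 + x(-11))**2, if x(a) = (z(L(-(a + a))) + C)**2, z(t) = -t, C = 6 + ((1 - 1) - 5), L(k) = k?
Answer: 292681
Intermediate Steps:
C = 1 (C = 6 + (0 - 5) = 6 - 5 = 1)
x(a) = (1 + 2*a)**2 (x(a) = (-(-1)*(a + a) + 1)**2 = (-(-1)*2*a + 1)**2 = (-(-2)*a + 1)**2 = (2*a + 1)**2 = (1 + 2*a)**2)
(100 + x(-11))**2 = (100 + (1 + 2*(-11))**2)**2 = (100 + (1 - 22)**2)**2 = (100 + (-21)**2)**2 = (100 + 441)**2 = 541**2 = 292681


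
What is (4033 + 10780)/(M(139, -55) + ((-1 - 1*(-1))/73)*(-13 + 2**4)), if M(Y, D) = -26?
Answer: -14813/26 ≈ -569.73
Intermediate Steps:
(4033 + 10780)/(M(139, -55) + ((-1 - 1*(-1))/73)*(-13 + 2**4)) = (4033 + 10780)/(-26 + ((-1 - 1*(-1))/73)*(-13 + 2**4)) = 14813/(-26 + ((-1 + 1)*(1/73))*(-13 + 16)) = 14813/(-26 + (0*(1/73))*3) = 14813/(-26 + 0*3) = 14813/(-26 + 0) = 14813/(-26) = 14813*(-1/26) = -14813/26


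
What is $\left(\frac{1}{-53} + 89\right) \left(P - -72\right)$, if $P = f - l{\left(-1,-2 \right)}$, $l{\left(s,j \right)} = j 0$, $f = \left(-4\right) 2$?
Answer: $\frac{301824}{53} \approx 5694.8$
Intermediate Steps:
$f = -8$
$l{\left(s,j \right)} = 0$
$P = -8$ ($P = -8 - 0 = -8 + 0 = -8$)
$\left(\frac{1}{-53} + 89\right) \left(P - -72\right) = \left(\frac{1}{-53} + 89\right) \left(-8 - -72\right) = \left(- \frac{1}{53} + 89\right) \left(-8 + 72\right) = \frac{4716}{53} \cdot 64 = \frac{301824}{53}$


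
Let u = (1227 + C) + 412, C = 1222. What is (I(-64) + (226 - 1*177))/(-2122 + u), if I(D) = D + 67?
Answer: 52/739 ≈ 0.070365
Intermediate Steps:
u = 2861 (u = (1227 + 1222) + 412 = 2449 + 412 = 2861)
I(D) = 67 + D
(I(-64) + (226 - 1*177))/(-2122 + u) = ((67 - 64) + (226 - 1*177))/(-2122 + 2861) = (3 + (226 - 177))/739 = (3 + 49)*(1/739) = 52*(1/739) = 52/739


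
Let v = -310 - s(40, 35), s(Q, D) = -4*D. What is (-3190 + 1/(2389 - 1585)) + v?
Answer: -2701439/804 ≈ -3360.0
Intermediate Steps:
v = -170 (v = -310 - (-4)*35 = -310 - 1*(-140) = -310 + 140 = -170)
(-3190 + 1/(2389 - 1585)) + v = (-3190 + 1/(2389 - 1585)) - 170 = (-3190 + 1/804) - 170 = -2564759/804 - 170 = -2701439/804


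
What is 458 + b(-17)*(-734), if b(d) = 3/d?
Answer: 9988/17 ≈ 587.53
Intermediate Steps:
458 + b(-17)*(-734) = 458 + (3/(-17))*(-734) = 458 + (3*(-1/17))*(-734) = 458 - 3/17*(-734) = 458 + 2202/17 = 9988/17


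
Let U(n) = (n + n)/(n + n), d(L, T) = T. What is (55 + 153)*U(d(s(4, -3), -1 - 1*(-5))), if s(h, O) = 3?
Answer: 208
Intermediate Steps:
U(n) = 1 (U(n) = (2*n)/((2*n)) = (2*n)*(1/(2*n)) = 1)
(55 + 153)*U(d(s(4, -3), -1 - 1*(-5))) = (55 + 153)*1 = 208*1 = 208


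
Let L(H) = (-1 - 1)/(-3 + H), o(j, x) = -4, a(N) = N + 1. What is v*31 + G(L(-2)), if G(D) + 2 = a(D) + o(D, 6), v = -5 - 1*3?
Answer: -1263/5 ≈ -252.60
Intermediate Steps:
v = -8 (v = -5 - 3 = -8)
a(N) = 1 + N
L(H) = -2/(-3 + H)
G(D) = -5 + D (G(D) = -2 + ((1 + D) - 4) = -2 + (-3 + D) = -5 + D)
v*31 + G(L(-2)) = -8*31 + (-5 - 2/(-3 - 2)) = -248 + (-5 - 2/(-5)) = -248 + (-5 - 2*(-⅕)) = -248 + (-5 + ⅖) = -248 - 23/5 = -1263/5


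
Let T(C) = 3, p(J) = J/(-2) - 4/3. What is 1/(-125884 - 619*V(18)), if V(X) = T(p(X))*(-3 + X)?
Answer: -1/153739 ≈ -6.5045e-6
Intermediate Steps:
p(J) = -4/3 - J/2 (p(J) = J*(-1/2) - 4*1/3 = -J/2 - 4/3 = -4/3 - J/2)
V(X) = -9 + 3*X (V(X) = 3*(-3 + X) = -9 + 3*X)
1/(-125884 - 619*V(18)) = 1/(-125884 - 619*(-9 + 3*18)) = 1/(-125884 - 619*(-9 + 54)) = 1/(-125884 - 619*45) = 1/(-125884 - 27855) = 1/(-153739) = -1/153739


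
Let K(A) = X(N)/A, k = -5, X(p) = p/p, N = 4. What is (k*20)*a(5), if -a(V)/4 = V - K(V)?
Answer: 1920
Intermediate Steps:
X(p) = 1
K(A) = 1/A
a(V) = -4*V + 4/V (a(V) = -4*(V - 1/V) = -4*V + 4/V)
(k*20)*a(5) = (-5*20)*(-4*5 + 4/5) = -100*(-20 + 4*(⅕)) = -100*(-20 + ⅘) = -100*(-96/5) = 1920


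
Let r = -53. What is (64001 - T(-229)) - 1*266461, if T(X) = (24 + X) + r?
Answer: -202202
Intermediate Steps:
T(X) = -29 + X (T(X) = (24 + X) - 53 = -29 + X)
(64001 - T(-229)) - 1*266461 = (64001 - (-29 - 229)) - 1*266461 = (64001 - 1*(-258)) - 266461 = (64001 + 258) - 266461 = 64259 - 266461 = -202202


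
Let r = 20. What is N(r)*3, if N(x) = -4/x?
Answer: -3/5 ≈ -0.60000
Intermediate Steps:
N(r)*3 = -4/20*3 = -4*1/20*3 = -1/5*3 = -3/5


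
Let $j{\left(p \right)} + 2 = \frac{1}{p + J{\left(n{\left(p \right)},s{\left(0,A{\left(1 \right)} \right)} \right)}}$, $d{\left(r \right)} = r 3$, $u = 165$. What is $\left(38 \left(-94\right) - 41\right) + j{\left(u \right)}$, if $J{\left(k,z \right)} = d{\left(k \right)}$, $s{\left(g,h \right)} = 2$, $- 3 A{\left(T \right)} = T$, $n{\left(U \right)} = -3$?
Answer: $- \frac{563939}{156} \approx -3615.0$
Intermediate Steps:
$A{\left(T \right)} = - \frac{T}{3}$
$d{\left(r \right)} = 3 r$
$J{\left(k,z \right)} = 3 k$
$j{\left(p \right)} = -2 + \frac{1}{-9 + p}$ ($j{\left(p \right)} = -2 + \frac{1}{p + 3 \left(-3\right)} = -2 + \frac{1}{p - 9} = -2 + \frac{1}{-9 + p}$)
$\left(38 \left(-94\right) - 41\right) + j{\left(u \right)} = \left(38 \left(-94\right) - 41\right) + \frac{19 - 330}{-9 + 165} = \left(-3572 - 41\right) + \frac{19 - 330}{156} = -3613 + \frac{1}{156} \left(-311\right) = -3613 - \frac{311}{156} = - \frac{563939}{156}$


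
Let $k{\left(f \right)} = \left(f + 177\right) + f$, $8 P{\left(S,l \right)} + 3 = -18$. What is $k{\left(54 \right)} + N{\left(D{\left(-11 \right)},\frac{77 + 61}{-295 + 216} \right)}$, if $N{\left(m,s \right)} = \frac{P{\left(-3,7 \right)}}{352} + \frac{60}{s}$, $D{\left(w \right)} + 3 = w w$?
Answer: $\frac{16233757}{64768} \approx 250.64$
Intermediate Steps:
$P{\left(S,l \right)} = - \frac{21}{8}$ ($P{\left(S,l \right)} = - \frac{3}{8} + \frac{1}{8} \left(-18\right) = - \frac{3}{8} - \frac{9}{4} = - \frac{21}{8}$)
$D{\left(w \right)} = -3 + w^{2}$ ($D{\left(w \right)} = -3 + w w = -3 + w^{2}$)
$N{\left(m,s \right)} = - \frac{21}{2816} + \frac{60}{s}$ ($N{\left(m,s \right)} = - \frac{21}{8 \cdot 352} + \frac{60}{s} = \left(- \frac{21}{8}\right) \frac{1}{352} + \frac{60}{s} = - \frac{21}{2816} + \frac{60}{s}$)
$k{\left(f \right)} = 177 + 2 f$ ($k{\left(f \right)} = \left(177 + f\right) + f = 177 + 2 f$)
$k{\left(54 \right)} + N{\left(D{\left(-11 \right)},\frac{77 + 61}{-295 + 216} \right)} = \left(177 + 2 \cdot 54\right) + \left(- \frac{21}{2816} + \frac{60}{\left(77 + 61\right) \frac{1}{-295 + 216}}\right) = \left(177 + 108\right) + \left(- \frac{21}{2816} + \frac{60}{138 \frac{1}{-79}}\right) = 285 + \left(- \frac{21}{2816} + \frac{60}{138 \left(- \frac{1}{79}\right)}\right) = 285 + \left(- \frac{21}{2816} + \frac{60}{- \frac{138}{79}}\right) = 285 + \left(- \frac{21}{2816} + 60 \left(- \frac{79}{138}\right)\right) = 285 - \frac{2225123}{64768} = \frac{16233757}{64768}$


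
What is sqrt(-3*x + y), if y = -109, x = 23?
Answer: I*sqrt(178) ≈ 13.342*I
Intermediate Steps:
sqrt(-3*x + y) = sqrt(-3*23 - 109) = sqrt(-69 - 109) = sqrt(-178) = I*sqrt(178)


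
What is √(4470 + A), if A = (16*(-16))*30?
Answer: I*√3210 ≈ 56.657*I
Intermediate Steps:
A = -7680 (A = -256*30 = -7680)
√(4470 + A) = √(4470 - 7680) = √(-3210) = I*√3210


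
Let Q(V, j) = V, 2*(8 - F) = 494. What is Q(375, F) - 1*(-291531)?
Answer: 291906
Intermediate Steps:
F = -239 (F = 8 - ½*494 = 8 - 247 = -239)
Q(375, F) - 1*(-291531) = 375 - 1*(-291531) = 375 + 291531 = 291906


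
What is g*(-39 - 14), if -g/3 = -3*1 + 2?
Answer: -159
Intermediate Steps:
g = 3 (g = -3*(-3*1 + 2) = -3*(-3 + 2) = -3*(-1) = 3)
g*(-39 - 14) = 3*(-39 - 14) = 3*(-53) = -159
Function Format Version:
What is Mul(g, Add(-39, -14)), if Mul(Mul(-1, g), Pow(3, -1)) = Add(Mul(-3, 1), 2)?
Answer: -159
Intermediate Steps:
g = 3 (g = Mul(-3, Add(Mul(-3, 1), 2)) = Mul(-3, Add(-3, 2)) = Mul(-3, -1) = 3)
Mul(g, Add(-39, -14)) = Mul(3, Add(-39, -14)) = Mul(3, -53) = -159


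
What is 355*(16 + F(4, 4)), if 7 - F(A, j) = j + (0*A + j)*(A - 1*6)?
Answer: 9585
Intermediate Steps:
F(A, j) = 7 - j - j*(-6 + A) (F(A, j) = 7 - (j + (0*A + j)*(A - 1*6)) = 7 - (j + (0 + j)*(A - 6)) = 7 - (j + j*(-6 + A)) = 7 + (-j - j*(-6 + A)) = 7 - j - j*(-6 + A))
355*(16 + F(4, 4)) = 355*(16 + (7 + 5*4 - 1*4*4)) = 355*(16 + (7 + 20 - 16)) = 355*(16 + 11) = 355*27 = 9585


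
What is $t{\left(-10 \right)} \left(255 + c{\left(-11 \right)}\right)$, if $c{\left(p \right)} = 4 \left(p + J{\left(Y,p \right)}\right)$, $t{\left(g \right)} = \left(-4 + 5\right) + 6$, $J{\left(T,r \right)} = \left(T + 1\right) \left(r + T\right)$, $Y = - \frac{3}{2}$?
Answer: $1652$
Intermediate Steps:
$Y = - \frac{3}{2}$ ($Y = \left(-3\right) \frac{1}{2} = - \frac{3}{2} \approx -1.5$)
$J{\left(T,r \right)} = \left(1 + T\right) \left(T + r\right)$
$t{\left(g \right)} = 7$ ($t{\left(g \right)} = 1 + 6 = 7$)
$c{\left(p \right)} = 3 + 2 p$ ($c{\left(p \right)} = 4 \left(p + \left(- \frac{3}{2} + p + \left(- \frac{3}{2}\right)^{2} - \frac{3 p}{2}\right)\right) = 4 \left(p + \left(- \frac{3}{2} + p + \frac{9}{4} - \frac{3 p}{2}\right)\right) = 4 \left(p - \left(- \frac{3}{4} + \frac{p}{2}\right)\right) = 4 \left(\frac{3}{4} + \frac{p}{2}\right) = 3 + 2 p$)
$t{\left(-10 \right)} \left(255 + c{\left(-11 \right)}\right) = 7 \left(255 + \left(3 + 2 \left(-11\right)\right)\right) = 7 \left(255 + \left(3 - 22\right)\right) = 7 \left(255 - 19\right) = 7 \cdot 236 = 1652$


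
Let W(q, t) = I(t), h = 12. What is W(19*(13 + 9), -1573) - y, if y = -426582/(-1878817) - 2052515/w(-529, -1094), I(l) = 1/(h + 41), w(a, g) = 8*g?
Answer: -204565333175823/871500538352 ≈ -234.73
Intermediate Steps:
I(l) = 1/53 (I(l) = 1/(12 + 41) = 1/53)
W(q, t) = 1/53
y = 3860033520419/16443406384 (y = -426582/(-1878817) - 2052515/(8*(-1094)) = -426582*(-1/1878817) - 2052515/(-8752) = 426582/1878817 - 2052515*(-1/8752) = 426582/1878817 + 2052515/8752 = 3860033520419/16443406384 ≈ 234.75)
W(19*(13 + 9), -1573) - y = 1/53 - 1*3860033520419/16443406384 = 1/53 - 3860033520419/16443406384 = -204565333175823/871500538352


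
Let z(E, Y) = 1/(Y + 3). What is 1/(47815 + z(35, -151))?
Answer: 148/7076619 ≈ 2.0914e-5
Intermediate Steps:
z(E, Y) = 1/(3 + Y)
1/(47815 + z(35, -151)) = 1/(47815 + 1/(3 - 151)) = 1/(47815 + 1/(-148)) = 1/(47815 - 1/148) = 1/(7076619/148) = 148/7076619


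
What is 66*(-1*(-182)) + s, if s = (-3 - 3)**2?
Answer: 12048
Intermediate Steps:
s = 36 (s = (-6)**2 = 36)
66*(-1*(-182)) + s = 66*(-1*(-182)) + 36 = 66*182 + 36 = 12012 + 36 = 12048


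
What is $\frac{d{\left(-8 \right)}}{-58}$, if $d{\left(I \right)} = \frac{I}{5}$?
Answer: $\frac{4}{145} \approx 0.027586$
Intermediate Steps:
$d{\left(I \right)} = \frac{I}{5}$ ($d{\left(I \right)} = I \frac{1}{5} = \frac{I}{5}$)
$\frac{d{\left(-8 \right)}}{-58} = \frac{\frac{1}{5} \left(-8\right)}{-58} = \left(- \frac{8}{5}\right) \left(- \frac{1}{58}\right) = \frac{4}{145}$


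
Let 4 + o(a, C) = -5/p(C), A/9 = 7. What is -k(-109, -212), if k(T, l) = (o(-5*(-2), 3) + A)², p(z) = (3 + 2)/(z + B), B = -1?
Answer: -3249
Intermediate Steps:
A = 63 (A = 9*7 = 63)
p(z) = 5/(-1 + z) (p(z) = (3 + 2)/(z - 1) = 5/(-1 + z))
o(a, C) = -3 - C (o(a, C) = -4 - (-1 + C) = -4 - 5*(-⅕ + C/5) = -4 + (1 - C) = -3 - C)
k(T, l) = 3249 (k(T, l) = ((-3 - 1*3) + 63)² = ((-3 - 3) + 63)² = (-6 + 63)² = 57² = 3249)
-k(-109, -212) = -1*3249 = -3249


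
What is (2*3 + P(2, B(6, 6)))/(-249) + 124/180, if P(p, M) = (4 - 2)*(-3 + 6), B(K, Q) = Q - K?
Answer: 2393/3735 ≈ 0.64070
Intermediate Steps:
P(p, M) = 6 (P(p, M) = 2*3 = 6)
(2*3 + P(2, B(6, 6)))/(-249) + 124/180 = (2*3 + 6)/(-249) + 124/180 = (6 + 6)*(-1/249) + 124*(1/180) = 12*(-1/249) + 31/45 = -4/83 + 31/45 = 2393/3735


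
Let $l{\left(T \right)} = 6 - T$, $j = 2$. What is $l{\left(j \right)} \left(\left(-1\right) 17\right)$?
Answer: $-68$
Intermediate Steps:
$l{\left(j \right)} \left(\left(-1\right) 17\right) = \left(6 - 2\right) \left(\left(-1\right) 17\right) = \left(6 - 2\right) \left(-17\right) = 4 \left(-17\right) = -68$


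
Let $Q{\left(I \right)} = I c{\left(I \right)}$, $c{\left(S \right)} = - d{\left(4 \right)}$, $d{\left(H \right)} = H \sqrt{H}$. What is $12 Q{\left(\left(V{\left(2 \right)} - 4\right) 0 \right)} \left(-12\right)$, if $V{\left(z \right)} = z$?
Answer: $0$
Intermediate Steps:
$d{\left(H \right)} = H^{\frac{3}{2}}$
$c{\left(S \right)} = -8$ ($c{\left(S \right)} = - 4^{\frac{3}{2}} = \left(-1\right) 8 = -8$)
$Q{\left(I \right)} = - 8 I$ ($Q{\left(I \right)} = I \left(-8\right) = - 8 I$)
$12 Q{\left(\left(V{\left(2 \right)} - 4\right) 0 \right)} \left(-12\right) = 12 \left(- 8 \left(2 - 4\right) 0\right) \left(-12\right) = 12 \left(- 8 \left(\left(-2\right) 0\right)\right) \left(-12\right) = 12 \left(\left(-8\right) 0\right) \left(-12\right) = 12 \cdot 0 \left(-12\right) = 0 \left(-12\right) = 0$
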